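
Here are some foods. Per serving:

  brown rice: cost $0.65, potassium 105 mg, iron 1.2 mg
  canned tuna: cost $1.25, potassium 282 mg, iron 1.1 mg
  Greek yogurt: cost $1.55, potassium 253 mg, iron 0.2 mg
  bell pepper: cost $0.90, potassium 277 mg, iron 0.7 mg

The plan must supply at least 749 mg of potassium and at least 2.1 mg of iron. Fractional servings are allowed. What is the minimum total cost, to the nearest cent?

$2.50

Compare the cost at each extreme point of the feasible region.
brown rice only: max(749/105, 2.1/1.2) = 7.133 servings → $4.64.
canned tuna only: max(749/282, 2.1/1.1) = 2.656 servings → $3.32.
Greek yogurt only: max(749/253, 2.1/0.2) = 10.5 servings → $16.27.
bell pepper only: max(749/277, 2.1/0.7) = 3 servings → $2.70.
brown rice + canned tuna with both targets exact would need a negative amount; discard.
brown rice + Greek yogurt with both tight: 1.35 servings and 2.4 servings → $4.60.
brown rice + bell pepper with both tight: 0.2217 servings and 2.62 servings → $2.50.
canned tuna + Greek yogurt with both tight: 1.719 servings and 1.044 servings → $3.77.
canned tuna + bell pepper with both tight: 0.5349 servings and 2.159 servings → $2.61.
Greek yogurt + bell pepper: the both-tight solution has a negative serving — not a feasible corner.
Cheapest feasible corner: $2.50.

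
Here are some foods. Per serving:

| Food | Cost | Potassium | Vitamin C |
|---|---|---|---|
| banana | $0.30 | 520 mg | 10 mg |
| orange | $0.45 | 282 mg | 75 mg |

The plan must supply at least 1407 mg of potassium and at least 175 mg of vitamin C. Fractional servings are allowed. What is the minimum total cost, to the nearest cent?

Two binding constraints pin down two serving amounts, so the optimal mix uses at most two foods. The candidates are each food alone (scaled to the tighter of potassium/vitamin C) and each pair with both constraints tight.
banana only: max(1407/520, 175/10) = 17.5 servings → $5.25.
orange only: max(1407/282, 175/75) = 4.989 servings → $2.25.
banana + orange with both tight: 1.553 servings and 2.126 servings → $1.42.
The minimum over all feasible corners is $1.42.

$1.42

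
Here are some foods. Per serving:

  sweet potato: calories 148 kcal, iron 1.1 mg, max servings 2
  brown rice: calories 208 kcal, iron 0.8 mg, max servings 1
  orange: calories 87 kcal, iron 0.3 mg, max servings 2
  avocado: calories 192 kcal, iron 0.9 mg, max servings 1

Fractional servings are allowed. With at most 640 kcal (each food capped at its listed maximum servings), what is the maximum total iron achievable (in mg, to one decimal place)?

Iron per kcal: sweet potato 0.007432, avocado 0.004687, brown rice 0.003846, orange 0.003448.
Take 2 servings of sweet potato: uses 296 kcal, +2.2 mg iron (running total 2.2 mg).
Take 1 serving of avocado: uses 192 kcal, +0.9 mg iron (running total 3.1 mg).
Take 0.7308 servings of brown rice: uses 152 kcal, +0.6 mg iron (running total 3.7 mg).
Greedy by best ratio exhausts the calories allowance optimally: 3.7 mg.

3.7 mg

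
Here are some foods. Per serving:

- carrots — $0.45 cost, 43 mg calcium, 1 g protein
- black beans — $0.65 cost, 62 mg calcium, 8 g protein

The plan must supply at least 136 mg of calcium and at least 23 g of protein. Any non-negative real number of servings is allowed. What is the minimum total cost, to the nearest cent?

$1.87

The cheapest plan sits at a corner of the feasible region — with two constraints it uses at most two foods.
carrots only: max(136/43, 23/1) = 23 servings → $10.35.
black beans only: max(136/62, 23/8) = 2.875 servings → $1.87.
carrots + black beans: the both-tight solution has a negative serving — not a feasible corner.
So the least-cost plan costs $1.87.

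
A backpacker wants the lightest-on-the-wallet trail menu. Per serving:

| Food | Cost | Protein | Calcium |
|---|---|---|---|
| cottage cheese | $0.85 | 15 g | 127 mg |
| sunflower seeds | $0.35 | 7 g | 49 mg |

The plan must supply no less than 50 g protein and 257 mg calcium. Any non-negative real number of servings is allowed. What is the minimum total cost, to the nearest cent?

The cheapest plan sits at a corner of the feasible region — with two constraints it uses at most two foods.
cottage cheese only: max(50/15, 257/127) = 3.333 servings → $2.83.
sunflower seeds only: max(50/7, 257/49) = 7.143 servings → $2.50.
cottage cheese + sunflower seeds: the both-tight solution has a negative serving — not a feasible corner.
The minimum over all feasible corners is $2.50.

$2.50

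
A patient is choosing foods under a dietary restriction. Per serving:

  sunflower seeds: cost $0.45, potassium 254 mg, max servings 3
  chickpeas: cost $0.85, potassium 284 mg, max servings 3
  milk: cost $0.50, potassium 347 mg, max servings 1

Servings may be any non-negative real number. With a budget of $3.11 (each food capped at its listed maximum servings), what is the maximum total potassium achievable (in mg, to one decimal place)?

1530.0 mg

Potassium per dollar: milk 694, sunflower seeds 564.4, chickpeas 334.1.
Take 1 serving of milk: spends $0.50, +347.0 mg potassium (running total 347.0 mg).
Take 3 servings of sunflower seeds: spends $1.35, +762.0 mg potassium (running total 1109.0 mg).
Take 1.482 servings of chickpeas: spends $1.26, +421.0 mg potassium (running total 1530.0 mg).
Filling greedily by potassium-per-dollar is optimal for one linear limit, giving 1530.0 mg.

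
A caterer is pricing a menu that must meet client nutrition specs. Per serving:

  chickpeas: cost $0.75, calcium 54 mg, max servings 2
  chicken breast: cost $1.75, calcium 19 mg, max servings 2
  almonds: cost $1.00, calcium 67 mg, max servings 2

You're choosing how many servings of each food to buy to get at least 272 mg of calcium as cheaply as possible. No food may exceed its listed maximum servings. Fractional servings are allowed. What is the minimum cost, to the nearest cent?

Cost per mg of calcium: chickpeas $0.0139, almonds $0.0149, chicken breast $0.0921.
Take 2 servings of chickpeas: +108.0 mg calcium for $1.50 (total $1.50, still need 164.0 mg).
Take 2 servings of almonds: +134.0 mg calcium for $2.00 (total $3.50, still need 30.0 mg).
Take 1.579 servings of chicken breast: +30.0 mg calcium for $2.76 (total $6.26, still need 0.0 mg).
Greedy by cheapest-per-mg is optimal for a single linear constraint, so the minimum cost is $6.26.

$6.26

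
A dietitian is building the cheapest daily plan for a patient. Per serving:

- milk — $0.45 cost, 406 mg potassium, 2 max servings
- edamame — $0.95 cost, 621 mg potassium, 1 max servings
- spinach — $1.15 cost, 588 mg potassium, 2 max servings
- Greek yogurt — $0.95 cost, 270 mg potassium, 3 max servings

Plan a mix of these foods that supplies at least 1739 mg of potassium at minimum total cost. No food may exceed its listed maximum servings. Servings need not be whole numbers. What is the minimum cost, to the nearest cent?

$2.45

Cost per mg of potassium: milk $0.0011, edamame $0.0015, spinach $0.0020, Greek yogurt $0.0035.
Take 2 servings of milk: +812.0 mg potassium for $0.90 (total $0.90, still need 927.0 mg).
Take 1 serving of edamame: +621.0 mg potassium for $0.95 (total $1.85, still need 306.0 mg).
Take 0.5204 servings of spinach: +306.0 mg potassium for $0.60 (total $2.45, still need 0.0 mg).
Greedy by cheapest-per-mg is optimal for a single linear constraint, so the minimum cost is $2.45.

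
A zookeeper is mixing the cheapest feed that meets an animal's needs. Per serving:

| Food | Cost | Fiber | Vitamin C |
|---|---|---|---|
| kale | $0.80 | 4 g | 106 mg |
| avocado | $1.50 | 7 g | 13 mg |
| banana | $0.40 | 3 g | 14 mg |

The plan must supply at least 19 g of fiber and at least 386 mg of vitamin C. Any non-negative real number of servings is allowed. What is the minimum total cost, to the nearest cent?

$3.44

A basic optimal solution has at most two foods positive. Try each food alone and each pair with both targets met exactly.
kale only: max(19/4, 386/106) = 4.75 servings → $3.80.
avocado only: max(19/7, 386/13) = 29.69 servings → $44.54.
banana only: max(19/3, 386/14) = 27.57 servings → $11.03.
kale + avocado with both tight: 3.558 servings and 0.6812 servings → $3.87.
kale + banana with both tight: 3.405 servings and 1.794 servings → $3.44.
avocado + banana: the both-tight solution has a negative serving — not a feasible corner.
So the least-cost plan costs $3.44.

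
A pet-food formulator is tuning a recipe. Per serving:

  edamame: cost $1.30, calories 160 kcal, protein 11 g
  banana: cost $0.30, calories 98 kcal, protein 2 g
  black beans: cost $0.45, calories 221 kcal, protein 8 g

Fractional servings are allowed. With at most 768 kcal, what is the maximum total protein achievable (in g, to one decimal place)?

Protein per kcal: edamame 0.06875, black beans 0.0362, banana 0.02041.
With no serving limits, spend the whole calories allowance on edamame: 768 kcal / 160 kcal × 11 g = 52.8 g.

52.8 g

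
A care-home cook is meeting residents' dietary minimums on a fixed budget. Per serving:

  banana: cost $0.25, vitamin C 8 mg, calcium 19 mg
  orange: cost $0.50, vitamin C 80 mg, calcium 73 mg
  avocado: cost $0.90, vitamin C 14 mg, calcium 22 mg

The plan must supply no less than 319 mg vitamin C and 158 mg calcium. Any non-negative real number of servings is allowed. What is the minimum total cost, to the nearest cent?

$1.99

A basic optimal solution has at most two foods positive. Try each food alone and each pair with both targets met exactly.
banana only: max(319/8, 158/19) = 39.88 servings → $9.97.
orange only: max(319/80, 158/73) = 3.987 servings → $1.99.
avocado only: max(319/14, 158/22) = 22.79 servings → $20.51.
banana + orange: the both-tight solution has a negative serving — not a feasible corner.
banana + avocado: the both-tight solution has a negative serving — not a feasible corner.
orange + avocado with both targets exact would need a negative amount; discard.
The minimum over all feasible corners is $1.99.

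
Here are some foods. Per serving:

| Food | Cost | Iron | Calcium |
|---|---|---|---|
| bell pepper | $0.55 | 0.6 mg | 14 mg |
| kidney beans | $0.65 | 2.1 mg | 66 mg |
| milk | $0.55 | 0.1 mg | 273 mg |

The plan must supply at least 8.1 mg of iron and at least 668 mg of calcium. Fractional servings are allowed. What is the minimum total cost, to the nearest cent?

At the optimum either one food covers both requirements or two foods hit both targets exactly; no other combination can be cheaper.
bell pepper only: max(8.1/0.6, 668/14) = 47.71 servings → $26.24.
kidney beans only: max(8.1/2.1, 668/66) = 10.12 servings → $6.58.
milk only: max(8.1/0.1, 668/273) = 81 servings → $44.55.
bell pepper + kidney beans with both targets exact would need a negative amount; discard.
bell pepper + milk with both tight: 13.21 servings and 1.77 servings → $8.24.
kidney beans + milk with both tight: 3.784 servings and 1.532 servings → $3.30.
So the least-cost plan costs $3.30.

$3.30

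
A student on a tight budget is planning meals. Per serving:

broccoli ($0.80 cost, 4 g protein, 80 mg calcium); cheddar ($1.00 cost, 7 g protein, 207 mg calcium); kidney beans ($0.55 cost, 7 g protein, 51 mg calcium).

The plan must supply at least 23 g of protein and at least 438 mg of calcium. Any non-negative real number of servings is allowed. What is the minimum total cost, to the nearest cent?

With two linear requirements the optimum uses one or two foods; enumerate the corners.
broccoli only: max(23/4, 438/80) = 5.75 servings → $4.60.
cheddar only: max(23/7, 438/207) = 3.286 servings → $3.29.
kidney beans only: max(23/7, 438/51) = 8.588 servings → $4.72.
broccoli + cheddar: intersection lies outside the first quadrant.
broccoli + kidney beans with both tight: 5.317 servings and 0.2472 servings → $4.39.
cheddar + kidney beans with both tight: 1.734 servings and 1.552 servings → $2.59.
Cheapest feasible corner: $2.59.

$2.59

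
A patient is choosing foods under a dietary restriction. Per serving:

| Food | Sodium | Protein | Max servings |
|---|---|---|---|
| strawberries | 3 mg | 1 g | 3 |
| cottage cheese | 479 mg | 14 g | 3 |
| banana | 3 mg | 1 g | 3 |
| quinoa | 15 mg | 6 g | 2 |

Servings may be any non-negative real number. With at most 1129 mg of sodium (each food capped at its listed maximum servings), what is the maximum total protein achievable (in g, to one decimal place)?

Protein per mg sodium: quinoa 0.4, strawberries 0.3333, banana 0.3333, cottage cheese 0.02923.
Take 2 servings of quinoa: uses 30 mg sodium, +12.0 g protein (running total 12.0 g).
Take 3 servings of strawberries: uses 9 mg sodium, +3.0 g protein (running total 15.0 g).
Take 3 servings of banana: uses 9 mg sodium, +3.0 g protein (running total 18.0 g).
Take 2.257 servings of cottage cheese: uses 1081 mg sodium, +31.6 g protein (running total 49.6 g).
Filling greedily by protein-per-mg sodium is optimal for one linear limit, giving 49.6 g.

49.6 g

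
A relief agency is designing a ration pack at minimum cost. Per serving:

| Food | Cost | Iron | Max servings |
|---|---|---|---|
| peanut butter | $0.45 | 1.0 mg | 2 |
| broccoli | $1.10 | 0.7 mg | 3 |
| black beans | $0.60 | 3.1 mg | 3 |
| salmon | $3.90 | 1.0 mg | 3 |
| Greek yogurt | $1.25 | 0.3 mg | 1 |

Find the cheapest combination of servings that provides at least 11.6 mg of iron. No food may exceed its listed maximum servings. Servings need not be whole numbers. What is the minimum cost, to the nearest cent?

Cost per mg of iron: black beans $0.1935, peanut butter $0.4500, broccoli $1.5714, salmon $3.9000, Greek yogurt $4.1667.
Take 3 servings of black beans: +9.3 mg iron for $1.80 (total $1.80, still need 2.3 mg).
Take 2 servings of peanut butter: +2.0 mg iron for $0.90 (total $2.70, still need 0.3 mg).
Take 0.4286 servings of broccoli: +0.3 mg iron for $0.47 (total $3.17, still need 0.0 mg).
Filling from the cheapest source first is optimal under one linear minimum: $3.17.

$3.17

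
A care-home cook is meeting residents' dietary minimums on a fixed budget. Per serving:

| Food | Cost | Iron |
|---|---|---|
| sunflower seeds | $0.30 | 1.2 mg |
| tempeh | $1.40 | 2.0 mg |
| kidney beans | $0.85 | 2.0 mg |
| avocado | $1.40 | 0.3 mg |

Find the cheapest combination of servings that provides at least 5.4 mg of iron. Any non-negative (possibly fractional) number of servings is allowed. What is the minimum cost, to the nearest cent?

Cost per mg of iron: sunflower seeds $0.2500, kidney beans $0.4250, tempeh $0.7000, avocado $4.6667.
With no serving limits, use only sunflower seeds: 5.4 mg / 1.2 mg = 4.5 servings × $0.30 = $1.35.

$1.35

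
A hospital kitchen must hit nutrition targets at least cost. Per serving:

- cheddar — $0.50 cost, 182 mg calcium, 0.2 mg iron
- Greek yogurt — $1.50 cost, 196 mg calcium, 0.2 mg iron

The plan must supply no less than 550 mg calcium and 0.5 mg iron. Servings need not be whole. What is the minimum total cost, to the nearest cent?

$1.51

Two binding constraints pin down two serving amounts, so the optimal mix uses at most two foods. The candidates are each food alone (scaled to the tighter of calcium/iron) and each pair with both constraints tight.
cheddar only: max(550/182, 0.5/0.2) = 3.022 servings → $1.51.
Greek yogurt only: max(550/196, 0.5/0.2) = 2.806 servings → $4.21.
cheddar + Greek yogurt with both targets exact would need a negative amount; discard.
Cheapest feasible corner: $1.51.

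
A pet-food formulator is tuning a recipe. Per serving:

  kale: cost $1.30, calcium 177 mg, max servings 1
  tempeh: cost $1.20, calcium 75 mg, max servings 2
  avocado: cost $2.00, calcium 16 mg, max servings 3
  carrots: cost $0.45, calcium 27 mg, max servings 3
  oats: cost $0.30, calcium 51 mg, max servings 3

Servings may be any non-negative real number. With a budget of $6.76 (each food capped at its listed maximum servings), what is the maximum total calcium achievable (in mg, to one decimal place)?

Calcium per dollar: oats 170, kale 136.2, tempeh 62.5, carrots 60, avocado 8.
Take 3 servings of oats: spends $0.90, +153.0 mg calcium (running total 153.0 mg).
Take 1 serving of kale: spends $1.30, +177.0 mg calcium (running total 330.0 mg).
Take 2 servings of tempeh: spends $2.40, +150.0 mg calcium (running total 480.0 mg).
Take 3 servings of carrots: spends $1.35, +81.0 mg calcium (running total 561.0 mg).
Take 0.405 servings of avocado: spends $0.81, +6.5 mg calcium (running total 567.5 mg).
Greedy by best ratio exhausts the cost allowance optimally: 567.5 mg.

567.5 mg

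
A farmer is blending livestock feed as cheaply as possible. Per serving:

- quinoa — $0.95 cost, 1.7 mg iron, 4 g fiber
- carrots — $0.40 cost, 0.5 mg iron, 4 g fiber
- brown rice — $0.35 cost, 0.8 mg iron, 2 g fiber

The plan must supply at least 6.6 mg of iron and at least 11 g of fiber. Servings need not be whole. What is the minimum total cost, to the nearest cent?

$2.89

quinoa only: max(6.6/1.7, 11/4) = 3.882 servings → $3.69.
carrots only: max(6.6/0.5, 11/4) = 13.2 servings → $5.28.
brown rice only: max(6.6/0.8, 11/2) = 8.25 servings → $2.89.
quinoa + carrots: the both-tight solution has a negative serving — not a feasible corner.
quinoa + brown rice: intersection lies outside the first quadrant.
carrots + brown rice with both targets exact would need a negative amount; discard.
So the least-cost plan costs $2.89.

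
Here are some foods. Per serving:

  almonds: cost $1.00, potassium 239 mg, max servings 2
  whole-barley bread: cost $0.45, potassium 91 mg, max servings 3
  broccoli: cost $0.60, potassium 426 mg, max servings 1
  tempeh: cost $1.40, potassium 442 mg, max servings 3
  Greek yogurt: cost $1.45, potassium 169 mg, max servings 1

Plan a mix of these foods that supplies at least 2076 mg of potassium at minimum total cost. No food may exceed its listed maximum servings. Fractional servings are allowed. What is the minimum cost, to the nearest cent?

$6.16

Cost per mg of potassium: broccoli $0.0014, tempeh $0.0032, almonds $0.0042, whole-barley bread $0.0049, Greek yogurt $0.0086.
Take 1 serving of broccoli: +426.0 mg potassium for $0.60 (total $0.60, still need 1650.0 mg).
Take 3 servings of tempeh: +1326.0 mg potassium for $4.20 (total $4.80, still need 324.0 mg).
Take 1.356 servings of almonds: +324.0 mg potassium for $1.36 (total $6.16, still need 0.0 mg).
Greedy by cheapest-per-mg is optimal for a single linear constraint, so the minimum cost is $6.16.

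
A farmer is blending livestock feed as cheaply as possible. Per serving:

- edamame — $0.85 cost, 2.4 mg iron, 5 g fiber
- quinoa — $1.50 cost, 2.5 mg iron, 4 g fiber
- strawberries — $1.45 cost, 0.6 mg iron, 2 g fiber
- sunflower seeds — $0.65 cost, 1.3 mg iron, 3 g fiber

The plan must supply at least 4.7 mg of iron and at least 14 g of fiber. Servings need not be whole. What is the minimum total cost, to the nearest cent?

This is a tiny linear program; its minimum lies at a vertex of the feasible set. List the vertices and price them.
edamame only: max(4.7/2.4, 14/5) = 2.8 servings → $2.38.
quinoa only: max(4.7/2.5, 14/4) = 3.5 servings → $5.25.
strawberries only: max(4.7/0.6, 14/2) = 7.833 servings → $11.36.
sunflower seeds only: max(4.7/1.3, 14/3) = 4.667 servings → $3.03.
edamame + quinoa: intersection lies outside the first quadrant.
edamame + strawberries with both tight: 0.5556 servings and 5.611 servings → $8.61.
edamame + sunflower seeds with both targets exact would need a negative amount; discard.
quinoa + strawberries with both tight: 0.3846 servings and 6.231 servings → $9.61.
quinoa + sunflower seeds: intersection lies outside the first quadrant.
strawberries + sunflower seeds with both tight: 5.125 servings and 1.25 servings → $8.24.
So the least-cost plan costs $2.38.

$2.38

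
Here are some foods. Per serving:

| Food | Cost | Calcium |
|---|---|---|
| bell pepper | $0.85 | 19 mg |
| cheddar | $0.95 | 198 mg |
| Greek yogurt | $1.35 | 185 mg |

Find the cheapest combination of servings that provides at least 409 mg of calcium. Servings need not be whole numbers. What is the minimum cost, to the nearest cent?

$1.96

Cost per mg of calcium: cheddar $0.0048, Greek yogurt $0.0073, bell pepper $0.0447.
With no serving limits, use only cheddar: 409 mg / 198 mg = 2.066 servings × $0.95 = $1.96.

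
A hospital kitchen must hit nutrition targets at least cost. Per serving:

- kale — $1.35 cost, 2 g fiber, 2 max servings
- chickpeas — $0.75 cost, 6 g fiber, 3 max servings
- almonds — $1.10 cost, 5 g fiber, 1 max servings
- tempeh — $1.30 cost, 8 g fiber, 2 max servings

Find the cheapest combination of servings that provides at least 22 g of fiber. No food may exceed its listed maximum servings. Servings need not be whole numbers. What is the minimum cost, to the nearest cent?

$2.90

Cost per g of fiber: chickpeas $0.1250, tempeh $0.1625, almonds $0.2200, kale $0.6750.
Take 3 servings of chickpeas: +18.0 g fiber for $2.25 (total $2.25, still need 4.0 g).
Take 0.5 servings of tempeh: +4.0 g fiber for $0.65 (total $2.90, still need 0.0 g).
Greedy by cheapest-per-g is optimal for a single linear constraint, so the minimum cost is $2.90.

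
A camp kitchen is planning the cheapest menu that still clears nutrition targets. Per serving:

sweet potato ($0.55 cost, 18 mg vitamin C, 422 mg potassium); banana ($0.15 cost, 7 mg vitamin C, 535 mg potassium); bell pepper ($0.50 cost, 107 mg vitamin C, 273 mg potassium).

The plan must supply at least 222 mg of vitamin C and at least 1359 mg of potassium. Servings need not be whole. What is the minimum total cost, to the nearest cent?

This is a tiny linear program; its minimum lies at a vertex of the feasible set. List the vertices and price them.
sweet potato only: max(222/18, 1359/422) = 12.33 servings → $6.78.
banana only: max(222/7, 1359/535) = 31.71 servings → $4.76.
bell pepper only: max(222/107, 1359/273) = 4.978 servings → $2.49.
sweet potato + banana: intersection lies outside the first quadrant.
sweet potato + bell pepper with both tight: 2.108 servings and 1.72 servings → $2.02.
banana + bell pepper with both tight: 1.533 servings and 1.975 servings → $1.22.
Cheapest feasible corner: $1.22.

$1.22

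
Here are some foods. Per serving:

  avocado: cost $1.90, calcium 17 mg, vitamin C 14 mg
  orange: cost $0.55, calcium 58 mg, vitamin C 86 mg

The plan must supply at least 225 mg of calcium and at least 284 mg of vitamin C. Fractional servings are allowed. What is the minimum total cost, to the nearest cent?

$2.13

This is a tiny linear program; its minimum lies at a vertex of the feasible set. List the vertices and price them.
avocado only: max(225/17, 284/14) = 20.29 servings → $38.54.
orange only: max(225/58, 284/86) = 3.879 servings → $2.13.
avocado + orange with both tight: 4.428 servings and 2.582 servings → $9.83.
So the least-cost plan costs $2.13.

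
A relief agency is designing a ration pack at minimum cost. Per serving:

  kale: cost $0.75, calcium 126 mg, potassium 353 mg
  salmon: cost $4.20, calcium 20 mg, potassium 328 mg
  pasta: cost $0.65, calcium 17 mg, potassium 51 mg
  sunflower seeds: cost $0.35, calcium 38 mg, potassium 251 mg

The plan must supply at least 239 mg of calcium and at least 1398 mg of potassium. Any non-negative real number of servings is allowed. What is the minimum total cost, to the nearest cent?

This is a tiny linear program; its minimum lies at a vertex of the feasible set. List the vertices and price them.
kale only: max(239/126, 1398/353) = 3.96 servings → $2.97.
salmon only: max(239/20, 1398/328) = 11.95 servings → $50.19.
pasta only: max(239/17, 1398/51) = 27.41 servings → $17.82.
sunflower seeds only: max(239/38, 1398/251) = 6.289 servings → $2.20.
kale + salmon with both tight: 1.472 servings and 2.678 servings → $12.35.
kale + pasta: intersection lies outside the first quadrant.
kale + sunflower seeds with both tight: 0.3769 servings and 5.04 servings → $2.05.
salmon + pasta with both tight: 2.541 servings and 11.07 servings → $17.87.
salmon + sunflower seeds with both targets exact would need a negative amount; discard.
pasta + sunflower seeds with both tight: 2.948 servings and 4.971 servings → $3.66.
The minimum over all feasible corners is $2.05.

$2.05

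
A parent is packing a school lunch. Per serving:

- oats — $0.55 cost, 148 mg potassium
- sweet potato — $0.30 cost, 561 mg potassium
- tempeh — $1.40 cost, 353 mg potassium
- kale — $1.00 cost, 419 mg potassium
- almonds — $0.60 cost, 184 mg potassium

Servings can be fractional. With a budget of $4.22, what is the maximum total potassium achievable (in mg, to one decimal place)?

Potassium per dollar: sweet potato 1870, kale 419, almonds 306.7, oats 269.1, tempeh 252.1.
With no serving limits, spend the whole cost allowance on sweet potato: $4.22 / $0.30 × 561 mg = 7891.4 mg.

7891.4 mg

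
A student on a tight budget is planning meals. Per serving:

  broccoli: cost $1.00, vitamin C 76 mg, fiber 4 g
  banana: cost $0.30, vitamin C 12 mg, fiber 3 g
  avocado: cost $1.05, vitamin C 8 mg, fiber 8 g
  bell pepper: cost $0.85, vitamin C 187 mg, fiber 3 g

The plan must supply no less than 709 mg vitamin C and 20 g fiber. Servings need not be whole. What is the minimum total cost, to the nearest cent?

The cheapest plan sits at a corner of the feasible region — with two constraints it uses at most two foods.
broccoli only: max(709/76, 20/4) = 9.329 servings → $9.33.
banana only: max(709/12, 20/3) = 59.08 servings → $17.73.
avocado only: max(709/8, 20/8) = 88.62 servings → $93.06.
bell pepper only: max(709/187, 20/3) = 6.667 servings → $5.67.
broccoli + banana with both targets exact would need a negative amount; discard.
broccoli + avocado: intersection lies outside the first quadrant.
broccoli + bell pepper with both tight: 3.102 servings and 2.531 servings → $5.25.
banana + avocado: the both-tight solution has a negative serving — not a feasible corner.
banana + bell pepper with both tight: 3.072 servings and 3.594 servings → $3.98.
avocado + bell pepper with both tight: 1.096 servings and 3.745 servings → $4.33.
So the least-cost plan costs $3.98.

$3.98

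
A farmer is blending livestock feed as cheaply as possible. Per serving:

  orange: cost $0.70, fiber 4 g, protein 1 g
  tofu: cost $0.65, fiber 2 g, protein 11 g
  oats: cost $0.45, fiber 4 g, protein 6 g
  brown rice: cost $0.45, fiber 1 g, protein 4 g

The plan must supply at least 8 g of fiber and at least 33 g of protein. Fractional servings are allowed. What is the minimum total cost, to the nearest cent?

orange only: max(8/4, 33/1) = 33 servings → $23.10.
tofu only: max(8/2, 33/11) = 4 servings → $2.60.
oats only: max(8/4, 33/6) = 5.5 servings → $2.48.
brown rice only: max(8/1, 33/4) = 8.25 servings → $3.71.
orange + tofu with both tight: 0.5238 servings and 2.952 servings → $2.29.
orange + oats with both targets exact would need a negative amount; discard.
orange + brown rice with both targets exact would need a negative amount; discard.
tofu + oats with both tight: 2.625 servings and 0.6875 servings → $2.02.
tofu + brown rice with both tight: 0.3333 servings and 7.333 servings → $3.52.
oats + brown rice: the both-tight solution has a negative serving — not a feasible corner.
The minimum over all feasible corners is $2.02.

$2.02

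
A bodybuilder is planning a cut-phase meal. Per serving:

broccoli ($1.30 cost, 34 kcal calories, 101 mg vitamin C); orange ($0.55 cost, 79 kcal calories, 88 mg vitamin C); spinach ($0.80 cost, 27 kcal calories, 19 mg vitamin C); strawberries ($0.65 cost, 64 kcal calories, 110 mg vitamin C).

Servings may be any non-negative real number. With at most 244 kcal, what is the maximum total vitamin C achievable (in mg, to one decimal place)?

724.8 mg

Vitamin C per kcal: broccoli 2.971, strawberries 1.719, orange 1.114, spinach 0.7037.
With no serving limits, spend the whole calories allowance on broccoli: 244 kcal / 34 kcal × 101 mg = 724.8 mg.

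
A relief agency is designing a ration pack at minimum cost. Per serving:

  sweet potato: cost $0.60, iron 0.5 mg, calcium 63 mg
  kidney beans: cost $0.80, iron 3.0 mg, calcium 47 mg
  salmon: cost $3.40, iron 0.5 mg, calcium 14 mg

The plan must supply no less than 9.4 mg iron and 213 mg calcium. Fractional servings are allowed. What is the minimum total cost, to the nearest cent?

For a min-cost LP with two ≥-constraints, a basic feasible solution has at most two positive variables.
sweet potato only: max(9.4/0.5, 213/63) = 18.8 servings → $11.28.
kidney beans only: max(9.4/3.0, 213/47) = 4.532 servings → $3.63.
salmon only: max(9.4/0.5, 213/14) = 18.8 servings → $63.92.
sweet potato + kidney beans with both tight: 1.192 servings and 2.935 servings → $3.06.
sweet potato + salmon: intersection lies outside the first quadrant.
kidney beans + salmon with both tight: 1.357 servings and 10.66 servings → $37.33.
Cheapest feasible corner: $3.06.

$3.06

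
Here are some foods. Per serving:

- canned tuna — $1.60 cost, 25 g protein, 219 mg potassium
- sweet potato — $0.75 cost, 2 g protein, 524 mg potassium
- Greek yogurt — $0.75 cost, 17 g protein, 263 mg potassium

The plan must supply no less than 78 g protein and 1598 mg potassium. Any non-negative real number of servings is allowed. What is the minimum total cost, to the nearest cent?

Minimising a linear cost over {protein ≥ 78, potassium ≥ 1598, servings ≥ 0} — the optimum is at a vertex, using one or two foods.
canned tuna only: max(78/25, 1598/219) = 7.297 servings → $11.67.
sweet potato only: max(78/2, 1598/524) = 39 servings → $29.25.
Greek yogurt only: max(78/17, 1598/263) = 6.076 servings → $4.56.
canned tuna + sweet potato with both tight: 2.976 servings and 1.806 servings → $6.12.
canned tuna + Greek yogurt with both targets exact would need a negative amount; discard.
sweet potato + Greek yogurt with both tight: 0.7936 servings and 4.495 servings → $3.97.
Cheapest feasible corner: $3.97.

$3.97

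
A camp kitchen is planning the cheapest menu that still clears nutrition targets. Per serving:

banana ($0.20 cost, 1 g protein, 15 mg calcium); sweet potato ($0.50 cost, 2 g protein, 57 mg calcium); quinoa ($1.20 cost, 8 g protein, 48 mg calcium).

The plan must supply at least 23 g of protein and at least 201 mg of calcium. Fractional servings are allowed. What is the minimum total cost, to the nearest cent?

A basic optimal solution has at most two foods positive. Try each food alone and each pair with both targets met exactly.
banana only: max(23/1, 201/15) = 23 servings → $4.60.
sweet potato only: max(23/2, 201/57) = 11.5 servings → $5.75.
quinoa only: max(23/8, 201/48) = 4.188 servings → $5.03.
banana + sweet potato: intersection lies outside the first quadrant.
banana + quinoa with both tight: 7 servings and 2 servings → $3.80.
sweet potato + quinoa with both tight: 1.4 servings and 2.525 servings → $3.73.
So the least-cost plan costs $3.73.

$3.73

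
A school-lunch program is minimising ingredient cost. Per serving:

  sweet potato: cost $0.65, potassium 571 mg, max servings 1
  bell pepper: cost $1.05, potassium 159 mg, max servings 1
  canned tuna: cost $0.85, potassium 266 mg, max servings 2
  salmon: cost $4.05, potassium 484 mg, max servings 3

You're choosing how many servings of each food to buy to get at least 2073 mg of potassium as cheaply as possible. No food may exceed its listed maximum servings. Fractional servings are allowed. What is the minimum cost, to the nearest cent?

$10.19

Cost per mg of potassium: sweet potato $0.0011, canned tuna $0.0032, bell pepper $0.0066, salmon $0.0084.
Take 1 serving of sweet potato: +571.0 mg potassium for $0.65 (total $0.65, still need 1502.0 mg).
Take 2 servings of canned tuna: +532.0 mg potassium for $1.70 (total $2.35, still need 970.0 mg).
Take 1 serving of bell pepper: +159.0 mg potassium for $1.05 (total $3.40, still need 811.0 mg).
Take 1.676 servings of salmon: +811.0 mg potassium for $6.79 (total $10.19, still need 0.0 mg).
Greedy by cheapest-per-mg is optimal for a single linear constraint, so the minimum cost is $10.19.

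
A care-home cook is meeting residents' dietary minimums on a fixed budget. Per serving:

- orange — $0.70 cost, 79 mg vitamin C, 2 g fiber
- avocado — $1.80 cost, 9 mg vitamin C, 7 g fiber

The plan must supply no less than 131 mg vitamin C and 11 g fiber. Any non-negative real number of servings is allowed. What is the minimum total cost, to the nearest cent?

$3.11

With two linear requirements the optimum uses one or two foods; enumerate the corners.
orange only: max(131/79, 11/2) = 5.5 servings → $3.85.
avocado only: max(131/9, 11/7) = 14.56 servings → $26.20.
orange + avocado with both tight: 1.529 servings and 1.135 servings → $3.11.
Cheapest feasible corner: $3.11.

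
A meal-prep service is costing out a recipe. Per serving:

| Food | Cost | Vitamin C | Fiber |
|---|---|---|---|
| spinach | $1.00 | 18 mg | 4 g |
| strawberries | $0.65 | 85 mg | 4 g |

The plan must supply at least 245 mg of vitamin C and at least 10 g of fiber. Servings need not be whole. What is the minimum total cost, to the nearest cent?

$1.87

spinach only: max(245/18, 10/4) = 13.61 servings → $13.61.
strawberries only: max(245/85, 10/4) = 2.882 servings → $1.87.
spinach + strawberries: the both-tight solution has a negative serving — not a feasible corner.
Cheapest feasible corner: $1.87.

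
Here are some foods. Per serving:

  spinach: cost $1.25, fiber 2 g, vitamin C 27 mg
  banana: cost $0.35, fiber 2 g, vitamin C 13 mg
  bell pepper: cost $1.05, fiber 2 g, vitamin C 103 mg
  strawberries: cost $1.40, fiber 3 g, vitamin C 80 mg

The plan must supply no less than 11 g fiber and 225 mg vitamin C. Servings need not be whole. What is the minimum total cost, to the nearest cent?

The cheapest plan sits at a corner of the feasible region — with two constraints it uses at most two foods.
spinach only: max(11/2, 225/27) = 8.333 servings → $10.42.
banana only: max(11/2, 225/13) = 17.31 servings → $6.06.
bell pepper only: max(11/2, 225/103) = 5.5 servings → $5.78.
strawberries only: max(11/3, 225/80) = 3.667 servings → $5.13.
spinach + banana: intersection lies outside the first quadrant.
spinach + bell pepper with both tight: 4.493 servings and 1.007 servings → $6.67.
spinach + strawberries with both tight: 2.595 servings and 1.937 servings → $5.96.
banana + bell pepper with both tight: 3.794 servings and 1.706 servings → $3.12.
banana + strawberries with both tight: 1.694 servings and 2.537 servings → $4.15.
bell pepper + strawberries: the both-tight solution has a negative serving — not a feasible corner.
Cheapest feasible corner: $3.12.

$3.12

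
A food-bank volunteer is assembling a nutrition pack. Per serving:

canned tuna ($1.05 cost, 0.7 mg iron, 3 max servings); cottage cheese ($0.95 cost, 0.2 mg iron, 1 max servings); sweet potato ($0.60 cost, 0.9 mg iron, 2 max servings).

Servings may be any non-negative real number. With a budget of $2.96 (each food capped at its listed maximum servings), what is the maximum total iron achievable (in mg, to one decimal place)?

Iron per dollar: sweet potato 1.5, canned tuna 0.6667, cottage cheese 0.2105.
Take 2 servings of sweet potato: spends $1.20, +1.8 mg iron (running total 1.8 mg).
Take 1.676 servings of canned tuna: spends $1.76, +1.2 mg iron (running total 3.0 mg).
Greedy by best ratio exhausts the cost allowance optimally: 3.0 mg.

3.0 mg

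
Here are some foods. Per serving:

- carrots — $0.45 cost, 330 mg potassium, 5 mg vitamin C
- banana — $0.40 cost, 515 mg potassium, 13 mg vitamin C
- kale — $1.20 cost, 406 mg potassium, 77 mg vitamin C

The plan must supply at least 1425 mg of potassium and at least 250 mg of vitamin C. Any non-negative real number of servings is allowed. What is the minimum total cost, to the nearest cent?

$3.94

A basic optimal solution has at most two foods positive. Try each food alone and each pair with both targets met exactly.
carrots only: max(1425/330, 250/5) = 50 servings → $22.50.
banana only: max(1425/515, 250/13) = 19.23 servings → $7.69.
kale only: max(1425/406, 250/77) = 3.51 servings → $4.21.
carrots + banana with both targets exact would need a negative amount; discard.
carrots + kale with both tight: 0.3518 servings and 3.224 servings → $4.03.
banana + kale with both tight: 0.2393 servings and 3.206 servings → $3.94.
Cheapest feasible corner: $3.94.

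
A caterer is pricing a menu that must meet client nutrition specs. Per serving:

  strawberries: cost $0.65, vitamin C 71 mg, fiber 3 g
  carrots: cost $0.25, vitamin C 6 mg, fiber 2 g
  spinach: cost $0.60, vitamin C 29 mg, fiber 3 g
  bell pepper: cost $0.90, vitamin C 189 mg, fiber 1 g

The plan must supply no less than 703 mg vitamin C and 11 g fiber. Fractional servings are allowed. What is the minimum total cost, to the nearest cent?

An LP optimum is at a vertex; with two nutrient constraints at most two foods are used. Check each candidate.
strawberries only: max(703/71, 11/3) = 9.901 servings → $6.44.
carrots only: max(703/6, 11/2) = 117.2 servings → $29.29.
spinach only: max(703/29, 11/3) = 24.24 servings → $14.54.
bell pepper only: max(703/189, 11/1) = 11 servings → $9.90.
strawberries + carrots with both targets exact would need a negative amount; discard.
strawberries + spinach: the both-tight solution has a negative serving — not a feasible corner.
strawberries + bell pepper with both tight: 2.774 servings and 2.677 servings → $4.21.
carrots + spinach with both targets exact would need a negative amount; discard.
carrots + bell pepper with both tight: 3.699 servings and 3.602 servings → $4.17.
spinach + bell pepper with both tight: 2.558 servings and 3.327 servings → $4.53.
So the least-cost plan costs $4.17.

$4.17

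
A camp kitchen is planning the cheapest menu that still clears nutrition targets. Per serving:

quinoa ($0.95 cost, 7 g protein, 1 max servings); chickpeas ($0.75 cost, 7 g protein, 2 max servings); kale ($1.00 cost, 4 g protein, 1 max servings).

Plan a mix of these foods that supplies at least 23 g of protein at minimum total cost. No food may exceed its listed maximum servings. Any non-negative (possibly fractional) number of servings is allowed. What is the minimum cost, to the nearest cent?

Cost per g of protein: chickpeas $0.1071, quinoa $0.1357, kale $0.2500.
Take 2 servings of chickpeas: +14.0 g protein for $1.50 (total $1.50, still need 9.0 g).
Take 1 serving of quinoa: +7.0 g protein for $0.95 (total $2.45, still need 2.0 g).
Take 0.5 servings of kale: +2.0 g protein for $0.50 (total $2.95, still need 0.0 g).
Greedy by cheapest-per-g is optimal for a single linear constraint, so the minimum cost is $2.95.

$2.95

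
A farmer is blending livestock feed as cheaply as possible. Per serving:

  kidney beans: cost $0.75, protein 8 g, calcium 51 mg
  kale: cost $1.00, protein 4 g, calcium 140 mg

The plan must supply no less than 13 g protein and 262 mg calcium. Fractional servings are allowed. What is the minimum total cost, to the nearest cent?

$2.20

For a min-cost LP with two ≥-constraints, a basic feasible solution has at most two positive variables.
kidney beans only: max(13/8, 262/51) = 5.137 servings → $3.85.
kale only: max(13/4, 262/140) = 3.25 servings → $3.25.
kidney beans + kale with both tight: 0.8428 servings and 1.564 servings → $2.20.
The minimum over all feasible corners is $2.20.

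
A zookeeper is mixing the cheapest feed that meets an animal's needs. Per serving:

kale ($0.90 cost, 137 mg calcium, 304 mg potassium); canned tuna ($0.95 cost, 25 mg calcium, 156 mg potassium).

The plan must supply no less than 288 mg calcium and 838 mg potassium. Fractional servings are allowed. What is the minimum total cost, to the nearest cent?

kale only: max(288/137, 838/304) = 2.757 servings → $2.48.
canned tuna only: max(288/25, 838/156) = 11.52 servings → $10.94.
kale + canned tuna with both tight: 1.741 servings and 1.979 servings → $3.45.
So the least-cost plan costs $2.48.

$2.48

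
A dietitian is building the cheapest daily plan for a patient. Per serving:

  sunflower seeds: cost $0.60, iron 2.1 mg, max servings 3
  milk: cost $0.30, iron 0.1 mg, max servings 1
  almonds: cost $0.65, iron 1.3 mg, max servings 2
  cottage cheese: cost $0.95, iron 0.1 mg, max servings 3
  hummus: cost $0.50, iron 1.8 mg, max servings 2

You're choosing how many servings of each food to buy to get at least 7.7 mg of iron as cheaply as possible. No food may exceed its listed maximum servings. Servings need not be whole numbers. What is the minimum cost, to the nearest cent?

Cost per mg of iron: hummus $0.2778, sunflower seeds $0.2857, almonds $0.5000, milk $3.0000, cottage cheese $9.5000.
Take 2 servings of hummus: +3.6 mg iron for $1.00 (total $1.00, still need 4.1 mg).
Take 1.952 servings of sunflower seeds: +4.1 mg iron for $1.17 (total $2.17, still need 0.0 mg).
Greedy by cheapest-per-mg is optimal for a single linear constraint, so the minimum cost is $2.17.

$2.17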